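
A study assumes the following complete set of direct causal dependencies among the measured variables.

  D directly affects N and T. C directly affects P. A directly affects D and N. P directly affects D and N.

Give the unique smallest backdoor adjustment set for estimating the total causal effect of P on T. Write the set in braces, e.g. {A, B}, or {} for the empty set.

{}

Variables eligible for adjustment (non-descendants of P, excluding P and T): {A, C}.
Backdoor paths from P to T:
  (none)
With no backdoor paths the empty set already satisfies the criterion, and it is trivially minimal.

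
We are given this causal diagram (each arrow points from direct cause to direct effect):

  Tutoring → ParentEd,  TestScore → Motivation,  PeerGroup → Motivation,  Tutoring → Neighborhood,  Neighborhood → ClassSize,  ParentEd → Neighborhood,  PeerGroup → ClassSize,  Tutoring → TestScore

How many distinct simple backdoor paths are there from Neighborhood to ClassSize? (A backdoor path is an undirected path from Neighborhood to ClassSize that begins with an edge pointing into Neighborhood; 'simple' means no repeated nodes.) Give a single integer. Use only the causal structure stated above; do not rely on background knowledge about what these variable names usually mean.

A backdoor path from Neighborhood to ClassSize is any simple undirected path whose first edge points into Neighborhood (i.e. leaves Neighborhood via a parent).
Parents of Neighborhood: {ParentEd, Tutoring}.
Enumerating:
  P1: Neighborhood <- Tutoring -> TestScore -> Motivation <- PeerGroup -> ClassSize
  P2: Neighborhood <- ParentEd <- Tutoring -> TestScore -> Motivation <- PeerGroup -> ClassSize
That exhausts the simple backdoor paths. Count: 2.

2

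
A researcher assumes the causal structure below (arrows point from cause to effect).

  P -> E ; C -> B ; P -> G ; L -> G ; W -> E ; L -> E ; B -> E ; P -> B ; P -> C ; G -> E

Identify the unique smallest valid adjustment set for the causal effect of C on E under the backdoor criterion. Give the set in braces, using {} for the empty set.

Variables eligible for adjustment (non-descendants of C, excluding C and E): {G, L, P, W}.
Backdoor paths from C to E:
  P1: C <- P -> G <- L -> E
  P2: C <- P -> G -> E
  P3: C <- P -> B -> E
  P4: C <- P -> E
The empty set is not sufficient: P2 (C <- P -> G -> E) has no collider blocking it and no conditioned non-collider, so it is open.
Try {P}:
  P1: blocked at fork node P ∈ conditioning set.
  P2: blocked at fork node P ∈ conditioning set.
  P3: blocked at fork node P ∈ conditioning set.
  P4: blocked at fork node P ∈ conditioning set.
{P} contains no descendant of C and blocks every backdoor path.
No other singleton works — e.g. {W} leaves P2 open — so {P} is the unique smallest valid adjustment set.

{P}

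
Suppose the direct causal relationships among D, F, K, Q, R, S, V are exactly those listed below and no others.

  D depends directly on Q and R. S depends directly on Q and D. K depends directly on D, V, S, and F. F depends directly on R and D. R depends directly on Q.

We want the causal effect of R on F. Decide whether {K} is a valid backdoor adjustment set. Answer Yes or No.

No

Backdoor paths from R to F (paths whose first edge points into R):
  P1: R <- Q -> D -> S -> K <- F
  P2: R <- Q -> D -> F
  P3: R <- Q -> D -> K <- F
  P4: R <- Q -> S <- D -> F
  P5: R <- Q -> S <- D -> K <- F
  P6: R <- Q -> S -> K <- D -> F
  P7: R <- Q -> S -> K <- F
Condition 1 (no descendant of R in the set): FAILS — K is a descendant of R.
Condition 2 (every backdoor path blocked by {K}):
  P1: open — collider(s) K are conditioned on (or have a conditioned descendant) and no non-collider on the path is in the set.
  P2: open — no interior node is in the conditioning set.
  P3: open — collider(s) K are conditioned on (or have a conditioned descendant) and no non-collider on the path is in the set.
  P4: open — collider(s) S are conditioned on (or have a conditioned descendant) and no non-collider on the path is in the set.
  P5: open — collider(s) S, K are conditioned on (or have a conditioned descendant) and no non-collider on the path is in the set.
  P6: open — collider(s) K are conditioned on (or have a conditioned descendant) and no non-collider on the path is in the set.
  P7: open — collider(s) K are conditioned on (or have a conditioned descendant) and no non-collider on the path is in the set.
{K} does not satisfy the backdoor criterion.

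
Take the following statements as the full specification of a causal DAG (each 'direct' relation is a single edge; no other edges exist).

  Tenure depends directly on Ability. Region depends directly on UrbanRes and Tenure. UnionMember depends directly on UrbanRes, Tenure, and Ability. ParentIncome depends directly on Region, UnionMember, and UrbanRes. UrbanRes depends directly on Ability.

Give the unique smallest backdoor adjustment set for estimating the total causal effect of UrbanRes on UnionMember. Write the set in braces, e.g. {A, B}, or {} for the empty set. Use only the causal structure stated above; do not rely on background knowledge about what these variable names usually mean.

{Ability}

Variables eligible for adjustment (non-descendants of UrbanRes, excluding UrbanRes and UnionMember): {Ability, Tenure}.
Backdoor paths from UrbanRes to UnionMember:
  P1: UrbanRes <- Ability -> Tenure -> UnionMember
  P2: UrbanRes <- Ability -> Tenure -> Region -> ParentIncome <- UnionMember
  P3: UrbanRes <- Ability -> UnionMember
The empty set is not sufficient: P1 (UrbanRes <- Ability -> Tenure -> UnionMember) has no collider blocking it and no conditioned non-collider, so it is open.
Try {Ability}:
  P1: blocked at fork node Ability ∈ conditioning set.
  P2: blocked at fork node Ability ∈ conditioning set.
  P3: blocked at fork node Ability ∈ conditioning set.
{Ability} contains no descendant of UrbanRes and blocks every backdoor path.
No other singleton works — e.g. {Tenure} leaves P3 open — so {Ability} is the unique smallest valid adjustment set.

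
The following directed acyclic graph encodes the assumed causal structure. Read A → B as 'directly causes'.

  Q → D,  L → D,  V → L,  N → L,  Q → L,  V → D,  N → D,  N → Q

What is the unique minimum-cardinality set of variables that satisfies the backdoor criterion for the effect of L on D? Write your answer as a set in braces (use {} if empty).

{N, Q, V}

Variables eligible for adjustment (non-descendants of L, excluding L and D): {N, Q, V}.
Backdoor paths from L to D:
  P1: L <- N -> Q -> D
  P2: L <- N -> D
  P3: L <- Q <- N -> D
  P4: L <- Q -> D
  P5: L <- V -> D
The empty set is not sufficient: P1 (L <- N -> Q -> D) has no collider blocking it and no conditioned non-collider, so it is open.
Try {N, Q, V}:
  P1: blocked at fork node N ∈ conditioning set.
  P2: blocked at fork node N ∈ conditioning set.
  P3: blocked at chain node Q ∈ conditioning set.
  P4: blocked at fork node Q ∈ conditioning set.
  P5: blocked at fork node V ∈ conditioning set.
{N, Q, V} contains no descendant of L and blocks every backdoor path.
Every element of {N, Q, V} is needed (dropping N leaves P2 open; dropping Q leaves P4 open; dropping V leaves P5 open), so no proper subset is valid.
Among all size-3 subsets of the eligible variables, only {N, Q, V} blocks every backdoor path, so it is the unique smallest valid adjustment set.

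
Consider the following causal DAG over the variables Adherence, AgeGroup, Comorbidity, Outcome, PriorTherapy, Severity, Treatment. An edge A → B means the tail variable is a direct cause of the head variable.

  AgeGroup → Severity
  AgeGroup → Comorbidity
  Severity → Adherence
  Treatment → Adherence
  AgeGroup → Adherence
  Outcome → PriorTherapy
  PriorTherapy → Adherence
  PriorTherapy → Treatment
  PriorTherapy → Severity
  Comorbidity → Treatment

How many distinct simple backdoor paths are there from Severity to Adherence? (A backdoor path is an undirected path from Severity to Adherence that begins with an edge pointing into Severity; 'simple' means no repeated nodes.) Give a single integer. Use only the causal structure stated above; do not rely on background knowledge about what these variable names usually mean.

6

A backdoor path from Severity to Adherence is any simple undirected path whose first edge points into Severity (i.e. leaves Severity via a parent).
Parents of Severity: {AgeGroup, PriorTherapy}.
Enumerating:
  P1: Severity <- AgeGroup -> Comorbidity -> Treatment <- PriorTherapy -> Adherence
  P2: Severity <- AgeGroup -> Comorbidity -> Treatment -> Adherence
  P3: Severity <- AgeGroup -> Adherence
  P4: Severity <- PriorTherapy -> Treatment <- Comorbidity <- AgeGroup -> Adherence
  P5: Severity <- PriorTherapy -> Treatment -> Adherence
  P6: Severity <- PriorTherapy -> Adherence
That exhausts the simple backdoor paths. Count: 6.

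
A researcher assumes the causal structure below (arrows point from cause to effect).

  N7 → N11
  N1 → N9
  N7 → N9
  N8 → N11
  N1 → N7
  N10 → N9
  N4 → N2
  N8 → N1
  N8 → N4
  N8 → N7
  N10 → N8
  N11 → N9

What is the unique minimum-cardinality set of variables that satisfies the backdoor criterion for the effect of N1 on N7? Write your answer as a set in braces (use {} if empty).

Variables eligible for adjustment (non-descendants of N1, excluding N1 and N7): {N10, N2, N4, N8}.
Backdoor paths from N1 to N7:
  P1: N1 <- N8 <- N10 -> N9 <- N7
  P2: N1 <- N8 <- N10 -> N9 <- N11 <- N7
  P3: N1 <- N8 -> N7
  P4: N1 <- N8 -> N11 <- N7
  P5: N1 <- N8 -> N11 -> N9 <- N7
The empty set is not sufficient: P3 (N1 <- N8 -> N7) has no collider blocking it and no conditioned non-collider, so it is open.
Try {N8}:
  P1: blocked at chain node N8 ∈ conditioning set.
  P2: blocked at chain node N8 ∈ conditioning set.
  P3: blocked at fork node N8 ∈ conditioning set.
  P4: blocked at fork node N8 ∈ conditioning set.
  P5: blocked at fork node N8 ∈ conditioning set.
{N8} contains no descendant of N1 and blocks every backdoor path.
No other singleton works — e.g. {N10} leaves P3 open — so {N8} is the unique smallest valid adjustment set.

{N8}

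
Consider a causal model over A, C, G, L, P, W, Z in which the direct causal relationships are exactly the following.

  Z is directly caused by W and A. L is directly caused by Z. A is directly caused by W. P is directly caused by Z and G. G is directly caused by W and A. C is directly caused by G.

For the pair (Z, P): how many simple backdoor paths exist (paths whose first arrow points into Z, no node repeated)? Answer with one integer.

4

A backdoor path from Z to P is any simple undirected path whose first edge points into Z (i.e. leaves Z via a parent).
Parents of Z: {A, W}.
Enumerating:
  P1: Z <- W -> A -> G -> P
  P2: Z <- W -> G -> P
  P3: Z <- A <- W -> G -> P
  P4: Z <- A -> G -> P
That exhausts the simple backdoor paths. Count: 4.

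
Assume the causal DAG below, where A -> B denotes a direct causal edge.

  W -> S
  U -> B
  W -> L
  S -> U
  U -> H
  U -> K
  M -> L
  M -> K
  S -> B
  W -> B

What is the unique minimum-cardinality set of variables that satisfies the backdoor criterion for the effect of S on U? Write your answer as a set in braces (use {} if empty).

{}

Variables eligible for adjustment (non-descendants of S, excluding S and U): {L, M, W}.
Backdoor paths from S to U:
  P1: S <- W -> L <- M -> K <- U
  P2: S <- W -> B <- U
Each backdoor path contains an unconditioned collider, so every path is already blocked with the empty conditioning set:
  P1: blocked at collider L (neither it nor any descendant is in the conditioning set).
  P2: blocked at collider B (neither it nor any descendant is in the conditioning set).
The empty set is therefore the unique smallest valid set.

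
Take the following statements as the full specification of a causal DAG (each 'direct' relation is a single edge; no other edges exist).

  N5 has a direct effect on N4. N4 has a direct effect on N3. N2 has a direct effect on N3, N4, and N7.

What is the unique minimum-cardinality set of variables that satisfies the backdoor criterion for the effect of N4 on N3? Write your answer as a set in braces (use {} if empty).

Variables eligible for adjustment (non-descendants of N4, excluding N4 and N3): {N2, N5, N7}.
Backdoor paths from N4 to N3:
  P1: N4 <- N2 -> N3
The empty set is not sufficient: P1 (N4 <- N2 -> N3) has no collider blocking it and no conditioned non-collider, so it is open.
Try {N2}:
  P1: blocked at fork node N2 ∈ conditioning set.
{N2} contains no descendant of N4 and blocks every backdoor path.
No other singleton works — e.g. {N5} leaves P1 open — so {N2} is the unique smallest valid adjustment set.

{N2}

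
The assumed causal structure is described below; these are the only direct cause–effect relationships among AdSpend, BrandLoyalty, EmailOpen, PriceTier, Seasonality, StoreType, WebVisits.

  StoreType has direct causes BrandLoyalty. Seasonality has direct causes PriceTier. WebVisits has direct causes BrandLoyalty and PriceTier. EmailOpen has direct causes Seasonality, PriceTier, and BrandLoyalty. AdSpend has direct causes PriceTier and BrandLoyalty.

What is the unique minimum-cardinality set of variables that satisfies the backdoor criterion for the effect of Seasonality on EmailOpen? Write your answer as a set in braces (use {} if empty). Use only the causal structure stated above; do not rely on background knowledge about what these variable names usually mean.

Variables eligible for adjustment (non-descendants of Seasonality, excluding Seasonality and EmailOpen): {AdSpend, BrandLoyalty, PriceTier, StoreType, WebVisits}.
Backdoor paths from Seasonality to EmailOpen:
  P1: Seasonality <- PriceTier -> WebVisits <- BrandLoyalty -> EmailOpen
  P2: Seasonality <- PriceTier -> AdSpend <- BrandLoyalty -> EmailOpen
  P3: Seasonality <- PriceTier -> EmailOpen
The empty set is not sufficient: P3 (Seasonality <- PriceTier -> EmailOpen) has no collider blocking it and no conditioned non-collider, so it is open.
Try {PriceTier}:
  P1: blocked at fork node PriceTier ∈ conditioning set.
  P2: blocked at fork node PriceTier ∈ conditioning set.
  P3: blocked at fork node PriceTier ∈ conditioning set.
{PriceTier} contains no descendant of Seasonality and blocks every backdoor path.
No other singleton works — e.g. {BrandLoyalty} leaves P3 open — so {PriceTier} is the unique smallest valid adjustment set.

{PriceTier}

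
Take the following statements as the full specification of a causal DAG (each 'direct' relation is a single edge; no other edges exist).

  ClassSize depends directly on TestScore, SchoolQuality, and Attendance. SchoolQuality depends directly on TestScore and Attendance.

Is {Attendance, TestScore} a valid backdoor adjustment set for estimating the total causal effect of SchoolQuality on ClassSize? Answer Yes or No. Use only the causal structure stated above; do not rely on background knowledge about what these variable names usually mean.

Yes

Backdoor paths from SchoolQuality to ClassSize (paths whose first edge points into SchoolQuality):
  P1: SchoolQuality <- TestScore -> ClassSize
  P2: SchoolQuality <- Attendance -> ClassSize
Condition 1 (no descendant of SchoolQuality in the set): holds — descendants of SchoolQuality are {ClassSize}; none are in {Attendance, TestScore}.
Condition 2 (every backdoor path blocked by {Attendance, TestScore}):
  P1: blocked at fork node TestScore ∈ conditioning set.
  P2: blocked at fork node Attendance ∈ conditioning set.
{Attendance, TestScore} satisfies the backdoor criterion.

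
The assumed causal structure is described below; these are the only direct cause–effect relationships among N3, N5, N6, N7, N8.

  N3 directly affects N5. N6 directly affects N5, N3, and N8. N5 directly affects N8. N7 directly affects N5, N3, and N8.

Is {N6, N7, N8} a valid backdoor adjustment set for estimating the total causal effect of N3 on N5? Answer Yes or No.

No

Backdoor paths from N3 to N5 (paths whose first edge points into N3):
  P1: N3 <- N7 -> N5
  P2: N3 <- N7 -> N8 <- N6 -> N5
  P3: N3 <- N7 -> N8 <- N5
  P4: N3 <- N6 -> N5
  P5: N3 <- N6 -> N8 <- N7 -> N5
  P6: N3 <- N6 -> N8 <- N5
Condition 1 (no descendant of N3 in the set): FAILS — N8 is a descendant of N3.
Condition 2 (every backdoor path blocked by {N6, N7, N8}):
  P1: blocked at fork node N7 ∈ conditioning set.
  P2: blocked at fork node N7 ∈ conditioning set.
  P3: blocked at fork node N7 ∈ conditioning set.
  P4: blocked at fork node N6 ∈ conditioning set.
  P5: blocked at fork node N6 ∈ conditioning set.
  P6: blocked at fork node N6 ∈ conditioning set.
{N6, N7, N8} does not satisfy the backdoor criterion.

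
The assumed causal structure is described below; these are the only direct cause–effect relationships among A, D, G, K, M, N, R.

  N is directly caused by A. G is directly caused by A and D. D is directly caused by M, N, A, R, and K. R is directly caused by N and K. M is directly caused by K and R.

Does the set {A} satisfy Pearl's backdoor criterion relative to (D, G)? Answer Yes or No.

Yes

Backdoor paths from D to G (paths whose first edge points into D):
  P1: D <- A -> G
  P2: D <- K -> R <- N <- A -> G
  P3: D <- K -> M <- R <- N <- A -> G
  P4: D <- N <- A -> G
  P5: D <- R <- N <- A -> G
  P6: D <- M <- K -> R <- N <- A -> G
  P7: D <- M <- R <- N <- A -> G
Condition 1 (no descendant of D in the set): holds — descendants of D are {G}; none are in {A}.
Condition 2 (every backdoor path blocked by {A}):
  P1: blocked at fork node A ∈ conditioning set.
  P2: blocked at collider R (neither it nor any descendant is in the conditioning set).
  P3: blocked at collider M (neither it nor any descendant is in the conditioning set).
  P4: blocked at fork node A ∈ conditioning set.
  P5: blocked at fork node A ∈ conditioning set.
  P6: blocked at collider R (neither it nor any descendant is in the conditioning set).
  P7: blocked at fork node A ∈ conditioning set.
{A} satisfies the backdoor criterion.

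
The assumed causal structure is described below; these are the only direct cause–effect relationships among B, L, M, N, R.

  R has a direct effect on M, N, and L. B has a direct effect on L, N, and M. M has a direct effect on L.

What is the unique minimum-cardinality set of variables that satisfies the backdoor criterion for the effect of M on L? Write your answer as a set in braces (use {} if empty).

Variables eligible for adjustment (non-descendants of M, excluding M and L): {B, N, R}.
Backdoor paths from M to L:
  P1: M <- B -> N <- R -> L
  P2: M <- B -> L
  P3: M <- R -> N <- B -> L
  P4: M <- R -> L
The empty set is not sufficient: P2 (M <- B -> L) has no collider blocking it and no conditioned non-collider, so it is open.
Try {B, R}:
  P1: blocked at fork node B ∈ conditioning set.
  P2: blocked at fork node B ∈ conditioning set.
  P3: blocked at fork node R ∈ conditioning set.
  P4: blocked at fork node R ∈ conditioning set.
{B, R} contains no descendant of M and blocks every backdoor path.
Every element of {B, R} is needed (dropping B leaves P2 open; dropping R leaves P4 open), so no proper subset is valid.
Among all size-2 subsets of the eligible variables, only {B, R} blocks every backdoor path, so it is the unique smallest valid adjustment set.

{B, R}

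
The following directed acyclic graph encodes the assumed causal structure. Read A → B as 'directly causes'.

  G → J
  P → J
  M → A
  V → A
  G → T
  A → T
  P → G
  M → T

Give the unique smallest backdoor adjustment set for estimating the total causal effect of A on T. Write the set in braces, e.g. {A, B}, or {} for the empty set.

Variables eligible for adjustment (non-descendants of A, excluding A and T): {G, J, M, P, V}.
Backdoor paths from A to T:
  P1: A <- M -> T
The empty set is not sufficient: P1 (A <- M -> T) has no collider blocking it and no conditioned non-collider, so it is open.
Try {M}:
  P1: blocked at fork node M ∈ conditioning set.
{M} contains no descendant of A and blocks every backdoor path.
No other singleton works — e.g. {P} leaves P1 open — so {M} is the unique smallest valid adjustment set.

{M}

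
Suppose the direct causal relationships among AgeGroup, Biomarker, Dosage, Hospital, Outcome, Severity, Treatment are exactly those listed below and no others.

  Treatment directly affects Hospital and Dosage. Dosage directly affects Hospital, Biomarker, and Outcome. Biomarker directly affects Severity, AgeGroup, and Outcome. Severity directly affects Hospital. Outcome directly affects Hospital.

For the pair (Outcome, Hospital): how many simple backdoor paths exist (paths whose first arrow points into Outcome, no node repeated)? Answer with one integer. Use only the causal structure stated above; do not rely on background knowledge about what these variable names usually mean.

A backdoor path from Outcome to Hospital is any simple undirected path whose first edge points into Outcome (i.e. leaves Outcome via a parent).
Parents of Outcome: {Biomarker, Dosage}.
Enumerating:
  P1: Outcome <- Dosage <- Treatment -> Hospital
  P2: Outcome <- Dosage -> Biomarker -> Severity -> Hospital
  P3: Outcome <- Dosage -> Hospital
  P4: Outcome <- Biomarker <- Dosage <- Treatment -> Hospital
  P5: Outcome <- Biomarker <- Dosage -> Hospital
  P6: Outcome <- Biomarker -> Severity -> Hospital
That exhausts the simple backdoor paths. Count: 6.

6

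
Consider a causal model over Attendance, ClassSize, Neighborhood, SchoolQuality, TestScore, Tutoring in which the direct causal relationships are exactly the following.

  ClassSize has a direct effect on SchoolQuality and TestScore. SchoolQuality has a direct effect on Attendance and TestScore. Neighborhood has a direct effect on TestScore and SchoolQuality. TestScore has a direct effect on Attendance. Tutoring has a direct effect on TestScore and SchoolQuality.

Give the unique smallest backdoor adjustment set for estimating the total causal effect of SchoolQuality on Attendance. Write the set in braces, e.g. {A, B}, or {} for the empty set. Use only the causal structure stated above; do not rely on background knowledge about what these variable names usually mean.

Variables eligible for adjustment (non-descendants of SchoolQuality, excluding SchoolQuality and Attendance): {ClassSize, Neighborhood, Tutoring}.
Backdoor paths from SchoolQuality to Attendance:
  P1: SchoolQuality <- Neighborhood -> TestScore -> Attendance
  P2: SchoolQuality <- ClassSize -> TestScore -> Attendance
  P3: SchoolQuality <- Tutoring -> TestScore -> Attendance
The empty set is not sufficient: P1 (SchoolQuality <- Neighborhood -> TestScore -> Attendance) has no collider blocking it and no conditioned non-collider, so it is open.
Try {ClassSize, Neighborhood, Tutoring}:
  P1: blocked at fork node Neighborhood ∈ conditioning set.
  P2: blocked at fork node ClassSize ∈ conditioning set.
  P3: blocked at fork node Tutoring ∈ conditioning set.
{ClassSize, Neighborhood, Tutoring} contains no descendant of SchoolQuality and blocks every backdoor path.
Every element of {ClassSize, Neighborhood, Tutoring} is needed (dropping ClassSize leaves P2 open; dropping Neighborhood leaves P1 open; dropping Tutoring leaves P3 open), so no proper subset is valid.
Among all size-3 subsets of the eligible variables, only {ClassSize, Neighborhood, Tutoring} blocks every backdoor path, so it is the unique smallest valid adjustment set.

{ClassSize, Neighborhood, Tutoring}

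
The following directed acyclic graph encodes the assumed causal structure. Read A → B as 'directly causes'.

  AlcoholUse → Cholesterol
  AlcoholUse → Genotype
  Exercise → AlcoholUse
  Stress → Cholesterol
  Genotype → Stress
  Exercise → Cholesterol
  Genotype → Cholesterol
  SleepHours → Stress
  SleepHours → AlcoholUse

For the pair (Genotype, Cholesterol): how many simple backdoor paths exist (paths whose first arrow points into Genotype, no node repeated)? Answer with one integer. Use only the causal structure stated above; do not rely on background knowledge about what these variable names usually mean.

A backdoor path from Genotype to Cholesterol is any simple undirected path whose first edge points into Genotype (i.e. leaves Genotype via a parent).
Parents of Genotype: {AlcoholUse}.
Enumerating:
  P1: Genotype <- AlcoholUse <- Exercise -> Cholesterol
  P2: Genotype <- AlcoholUse <- SleepHours -> Stress -> Cholesterol
  P3: Genotype <- AlcoholUse -> Cholesterol
That exhausts the simple backdoor paths. Count: 3.

3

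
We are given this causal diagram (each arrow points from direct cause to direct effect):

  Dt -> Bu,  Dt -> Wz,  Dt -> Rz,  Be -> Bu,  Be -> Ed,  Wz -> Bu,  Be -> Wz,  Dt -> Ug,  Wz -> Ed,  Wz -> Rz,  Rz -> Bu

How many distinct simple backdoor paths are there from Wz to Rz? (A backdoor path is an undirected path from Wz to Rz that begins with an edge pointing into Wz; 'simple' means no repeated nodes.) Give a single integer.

4

A backdoor path from Wz to Rz is any simple undirected path whose first edge points into Wz (i.e. leaves Wz via a parent).
Parents of Wz: {Be, Dt}.
Enumerating:
  P1: Wz <- Be -> Bu <- Dt -> Rz
  P2: Wz <- Be -> Bu <- Rz
  P3: Wz <- Dt -> Rz
  P4: Wz <- Dt -> Bu <- Rz
That exhausts the simple backdoor paths. Count: 4.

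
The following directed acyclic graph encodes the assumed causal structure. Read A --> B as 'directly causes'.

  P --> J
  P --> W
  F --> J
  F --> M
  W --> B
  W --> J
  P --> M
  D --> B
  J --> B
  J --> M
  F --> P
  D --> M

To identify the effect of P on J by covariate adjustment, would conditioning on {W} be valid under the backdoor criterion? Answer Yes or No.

No

Backdoor paths from P to J (paths whose first edge points into P):
  P1: P <- F -> J
  P2: P <- F -> M <- D -> B <- W -> J
  P3: P <- F -> M <- D -> B <- J
  P4: P <- F -> M <- J
Condition 1 (no descendant of P in the set): FAILS — W is a descendant of P.
Condition 2 (every backdoor path blocked by {W}):
  P1: open — no interior node is in the conditioning set.
  P2: blocked at collider M (neither it nor any descendant is in the conditioning set).
  P3: blocked at collider M (neither it nor any descendant is in the conditioning set).
  P4: blocked at collider M (neither it nor any descendant is in the conditioning set).
{W} does not satisfy the backdoor criterion.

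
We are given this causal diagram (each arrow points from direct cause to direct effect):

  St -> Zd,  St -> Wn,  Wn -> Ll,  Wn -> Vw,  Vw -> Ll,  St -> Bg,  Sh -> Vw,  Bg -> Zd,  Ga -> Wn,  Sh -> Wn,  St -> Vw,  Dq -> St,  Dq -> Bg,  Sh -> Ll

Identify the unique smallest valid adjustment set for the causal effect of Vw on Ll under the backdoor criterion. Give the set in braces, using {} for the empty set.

{Sh, Wn}

Variables eligible for adjustment (non-descendants of Vw, excluding Vw and Ll): {Bg, Dq, Ga, Sh, St, Wn, Zd}.
Backdoor paths from Vw to Ll:
  P1: Vw <- St -> Wn <- Sh -> Ll
  P2: Vw <- St -> Wn -> Ll
  P3: Vw <- Sh -> Wn -> Ll
  P4: Vw <- Sh -> Ll
  P5: Vw <- Wn <- Sh -> Ll
  P6: Vw <- Wn -> Ll
The empty set is not sufficient: P2 (Vw <- St -> Wn -> Ll) has no collider blocking it and no conditioned non-collider, so it is open.
Try {Sh, Wn}:
  P1: blocked at fork node Sh ∈ conditioning set.
  P2: blocked at chain node Wn ∈ conditioning set.
  P3: blocked at fork node Sh ∈ conditioning set.
  P4: blocked at fork node Sh ∈ conditioning set.
  P5: blocked at chain node Wn ∈ conditioning set.
  P6: blocked at fork node Wn ∈ conditioning set.
{Sh, Wn} contains no descendant of Vw and blocks every backdoor path.
Every element of {Sh, Wn} is needed (dropping Sh leaves P1 open; dropping Wn leaves P2 open), so no proper subset is valid.
Among all size-2 subsets of the eligible variables, only {Sh, Wn} blocks every backdoor path, so it is the unique smallest valid adjustment set.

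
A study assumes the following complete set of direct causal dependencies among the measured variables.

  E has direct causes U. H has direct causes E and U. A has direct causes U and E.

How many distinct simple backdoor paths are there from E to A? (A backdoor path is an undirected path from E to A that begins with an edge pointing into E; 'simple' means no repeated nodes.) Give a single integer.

A backdoor path from E to A is any simple undirected path whose first edge points into E (i.e. leaves E via a parent).
Parents of E: {U}.
Enumerating:
  P1: E <- U -> A
That exhausts the simple backdoor paths. Count: 1.

1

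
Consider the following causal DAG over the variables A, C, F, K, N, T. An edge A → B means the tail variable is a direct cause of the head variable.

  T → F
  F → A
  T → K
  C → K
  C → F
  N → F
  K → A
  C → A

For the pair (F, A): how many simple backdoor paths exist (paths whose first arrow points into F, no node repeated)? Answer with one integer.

A backdoor path from F to A is any simple undirected path whose first edge points into F (i.e. leaves F via a parent).
Parents of F: {C, N, T}.
Enumerating:
  P1: F <- T -> K <- C -> A
  P2: F <- T -> K -> A
  P3: F <- C -> K -> A
  P4: F <- C -> A
That exhausts the simple backdoor paths. Count: 4.

4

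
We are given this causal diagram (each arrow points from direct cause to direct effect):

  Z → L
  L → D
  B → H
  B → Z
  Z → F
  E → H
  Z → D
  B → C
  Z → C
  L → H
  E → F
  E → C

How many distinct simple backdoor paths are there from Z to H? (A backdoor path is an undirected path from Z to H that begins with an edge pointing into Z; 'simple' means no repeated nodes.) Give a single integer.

2

A backdoor path from Z to H is any simple undirected path whose first edge points into Z (i.e. leaves Z via a parent).
Parents of Z: {B}.
Enumerating:
  P1: Z <- B -> C <- E -> H
  P2: Z <- B -> H
That exhausts the simple backdoor paths. Count: 2.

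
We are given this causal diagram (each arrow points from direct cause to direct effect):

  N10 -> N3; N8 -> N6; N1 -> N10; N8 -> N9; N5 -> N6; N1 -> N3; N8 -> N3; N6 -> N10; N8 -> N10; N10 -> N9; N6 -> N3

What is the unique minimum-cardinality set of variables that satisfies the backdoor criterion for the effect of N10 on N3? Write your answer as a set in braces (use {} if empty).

{N1, N6, N8}

Variables eligible for adjustment (non-descendants of N10, excluding N10 and N3): {N1, N5, N6, N8}.
Backdoor paths from N10 to N3:
  P1: N10 <- N8 -> N6 -> N3
  P2: N10 <- N8 -> N3
  P3: N10 <- N1 -> N3
  P4: N10 <- N6 <- N8 -> N3
  P5: N10 <- N6 -> N3
The empty set is not sufficient: P1 (N10 <- N8 -> N6 -> N3) has no collider blocking it and no conditioned non-collider, so it is open.
Try {N1, N6, N8}:
  P1: blocked at fork node N8 ∈ conditioning set.
  P2: blocked at fork node N8 ∈ conditioning set.
  P3: blocked at fork node N1 ∈ conditioning set.
  P4: blocked at chain node N6 ∈ conditioning set.
  P5: blocked at fork node N6 ∈ conditioning set.
{N1, N6, N8} contains no descendant of N10 and blocks every backdoor path.
Every element of {N1, N6, N8} is needed (dropping N1 leaves P3 open; dropping N6 leaves P5 open; dropping N8 leaves P2 open), so no proper subset is valid.
Among all size-3 subsets of the eligible variables, only {N1, N6, N8} blocks every backdoor path, so it is the unique smallest valid adjustment set.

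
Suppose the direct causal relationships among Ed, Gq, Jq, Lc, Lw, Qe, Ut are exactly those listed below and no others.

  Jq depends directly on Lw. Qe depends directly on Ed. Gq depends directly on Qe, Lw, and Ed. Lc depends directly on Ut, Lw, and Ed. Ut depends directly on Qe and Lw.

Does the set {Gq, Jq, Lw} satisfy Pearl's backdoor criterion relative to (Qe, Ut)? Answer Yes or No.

No

Backdoor paths from Qe to Ut (paths whose first edge points into Qe):
  P1: Qe <- Ed -> Gq <- Lw -> Ut
  P2: Qe <- Ed -> Gq <- Lw -> Lc <- Ut
  P3: Qe <- Ed -> Lc <- Lw -> Ut
  P4: Qe <- Ed -> Lc <- Ut
Condition 1 (no descendant of Qe in the set): FAILS — Gq is a descendant of Qe.
Condition 2 (every backdoor path blocked by {Gq, Jq, Lw}):
  P1: blocked at fork node Lw ∈ conditioning set.
  P2: blocked at fork node Lw ∈ conditioning set.
  P3: blocked at collider Lc (neither it nor any descendant is in the conditioning set).
  P4: blocked at collider Lc (neither it nor any descendant is in the conditioning set).
{Gq, Jq, Lw} does not satisfy the backdoor criterion.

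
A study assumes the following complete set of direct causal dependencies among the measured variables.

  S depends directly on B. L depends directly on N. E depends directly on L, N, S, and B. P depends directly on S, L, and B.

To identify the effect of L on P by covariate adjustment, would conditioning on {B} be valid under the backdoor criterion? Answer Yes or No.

Backdoor paths from L to P (paths whose first edge points into L):
  P1: L <- N -> E <- B -> S -> P
  P2: L <- N -> E <- B -> P
  P3: L <- N -> E <- S <- B -> P
  P4: L <- N -> E <- S -> P
Condition 1 (no descendant of L in the set): holds — descendants of L are {E, P}; none are in {B}.
Condition 2 (every backdoor path blocked by {B}):
  P1: blocked at collider E (neither it nor any descendant is in the conditioning set).
  P2: blocked at collider E (neither it nor any descendant is in the conditioning set).
  P3: blocked at collider E (neither it nor any descendant is in the conditioning set).
  P4: blocked at collider E (neither it nor any descendant is in the conditioning set).
{B} satisfies the backdoor criterion.

Yes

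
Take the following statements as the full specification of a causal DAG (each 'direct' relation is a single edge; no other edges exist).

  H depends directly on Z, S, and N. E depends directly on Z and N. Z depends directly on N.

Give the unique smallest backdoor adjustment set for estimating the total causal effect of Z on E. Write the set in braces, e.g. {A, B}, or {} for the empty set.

Variables eligible for adjustment (non-descendants of Z, excluding Z and E): {N, S}.
Backdoor paths from Z to E:
  P1: Z <- N -> E
The empty set is not sufficient: P1 (Z <- N -> E) has no collider blocking it and no conditioned non-collider, so it is open.
Try {N}:
  P1: blocked at fork node N ∈ conditioning set.
{N} contains no descendant of Z and blocks every backdoor path.
No other singleton works — e.g. {S} leaves P1 open — so {N} is the unique smallest valid adjustment set.

{N}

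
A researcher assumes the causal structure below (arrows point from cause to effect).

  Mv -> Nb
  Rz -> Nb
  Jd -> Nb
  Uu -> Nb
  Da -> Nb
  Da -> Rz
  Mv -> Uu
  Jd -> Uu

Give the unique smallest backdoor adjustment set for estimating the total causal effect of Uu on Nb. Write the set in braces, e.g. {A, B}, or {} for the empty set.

{Jd, Mv}

Variables eligible for adjustment (non-descendants of Uu, excluding Uu and Nb): {Da, Jd, Mv, Rz}.
Backdoor paths from Uu to Nb:
  P1: Uu <- Jd -> Nb
  P2: Uu <- Mv -> Nb
The empty set is not sufficient: P1 (Uu <- Jd -> Nb) has no collider blocking it and no conditioned non-collider, so it is open.
Try {Jd, Mv}:
  P1: blocked at fork node Jd ∈ conditioning set.
  P2: blocked at fork node Mv ∈ conditioning set.
{Jd, Mv} contains no descendant of Uu and blocks every backdoor path.
Every element of {Jd, Mv} is needed (dropping Jd leaves P1 open; dropping Mv leaves P2 open), so no proper subset is valid.
Among all size-2 subsets of the eligible variables, only {Jd, Mv} blocks every backdoor path, so it is the unique smallest valid adjustment set.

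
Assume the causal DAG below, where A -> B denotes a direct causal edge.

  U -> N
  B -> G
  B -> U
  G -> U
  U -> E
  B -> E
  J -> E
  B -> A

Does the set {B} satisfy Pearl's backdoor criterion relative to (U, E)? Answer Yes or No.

Backdoor paths from U to E (paths whose first edge points into U):
  P1: U <- B -> E
  P2: U <- G <- B -> E
Condition 1 (no descendant of U in the set): holds — descendants of U are {E, N}; none are in {B}.
Condition 2 (every backdoor path blocked by {B}):
  P1: blocked at fork node B ∈ conditioning set.
  P2: blocked at fork node B ∈ conditioning set.
{B} satisfies the backdoor criterion.

Yes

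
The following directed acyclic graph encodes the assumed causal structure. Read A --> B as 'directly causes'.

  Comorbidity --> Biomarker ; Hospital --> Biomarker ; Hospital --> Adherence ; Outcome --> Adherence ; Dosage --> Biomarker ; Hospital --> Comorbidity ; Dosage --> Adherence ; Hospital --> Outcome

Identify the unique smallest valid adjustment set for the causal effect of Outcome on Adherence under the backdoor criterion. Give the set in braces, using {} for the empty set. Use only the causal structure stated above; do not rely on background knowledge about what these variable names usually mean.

Variables eligible for adjustment (non-descendants of Outcome, excluding Outcome and Adherence): {Biomarker, Comorbidity, Dosage, Hospital}.
Backdoor paths from Outcome to Adherence:
  P1: Outcome <- Hospital -> Comorbidity -> Biomarker <- Dosage -> Adherence
  P2: Outcome <- Hospital -> Biomarker <- Dosage -> Adherence
  P3: Outcome <- Hospital -> Adherence
The empty set is not sufficient: P3 (Outcome <- Hospital -> Adherence) has no collider blocking it and no conditioned non-collider, so it is open.
Try {Hospital}:
  P1: blocked at fork node Hospital ∈ conditioning set.
  P2: blocked at fork node Hospital ∈ conditioning set.
  P3: blocked at fork node Hospital ∈ conditioning set.
{Hospital} contains no descendant of Outcome and blocks every backdoor path.
No other singleton works — e.g. {Dosage} leaves P3 open — so {Hospital} is the unique smallest valid adjustment set.

{Hospital}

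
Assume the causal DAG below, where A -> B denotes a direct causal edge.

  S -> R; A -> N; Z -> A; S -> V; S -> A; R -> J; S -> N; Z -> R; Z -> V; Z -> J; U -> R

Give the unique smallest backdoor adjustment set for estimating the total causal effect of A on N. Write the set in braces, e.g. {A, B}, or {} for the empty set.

{S}

Variables eligible for adjustment (non-descendants of A, excluding A and N): {J, R, S, U, V, Z}.
Backdoor paths from A to N:
  P1: A <- Z -> R <- S -> N
  P2: A <- Z -> V <- S -> N
  P3: A <- Z -> J <- R <- S -> N
  P4: A <- S -> N
The empty set is not sufficient: P4 (A <- S -> N) has no collider blocking it and no conditioned non-collider, so it is open.
Try {S}:
  P1: blocked at collider R (neither it nor any descendant is in the conditioning set).
  P2: blocked at collider V (neither it nor any descendant is in the conditioning set).
  P3: blocked at collider J (neither it nor any descendant is in the conditioning set).
  P4: blocked at fork node S ∈ conditioning set.
{S} contains no descendant of A and blocks every backdoor path.
No other singleton works — e.g. {U} leaves P4 open — so {S} is the unique smallest valid adjustment set.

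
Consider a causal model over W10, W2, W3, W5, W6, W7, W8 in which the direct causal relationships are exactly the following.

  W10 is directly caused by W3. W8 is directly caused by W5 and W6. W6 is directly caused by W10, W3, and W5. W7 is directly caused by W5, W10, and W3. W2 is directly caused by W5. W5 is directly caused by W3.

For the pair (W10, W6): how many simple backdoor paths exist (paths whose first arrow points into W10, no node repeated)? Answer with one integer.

A backdoor path from W10 to W6 is any simple undirected path whose first edge points into W10 (i.e. leaves W10 via a parent).
Parents of W10: {W3}.
Enumerating:
  P1: W10 <- W3 -> W5 -> W6
  P2: W10 <- W3 -> W5 -> W8 <- W6
  P3: W10 <- W3 -> W6
  P4: W10 <- W3 -> W7 <- W5 -> W6
  P5: W10 <- W3 -> W7 <- W5 -> W8 <- W6
That exhausts the simple backdoor paths. Count: 5.

5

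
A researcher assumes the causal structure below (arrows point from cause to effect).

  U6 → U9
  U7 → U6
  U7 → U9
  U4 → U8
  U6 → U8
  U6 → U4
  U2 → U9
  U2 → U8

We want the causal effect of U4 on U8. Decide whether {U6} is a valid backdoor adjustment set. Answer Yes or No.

Backdoor paths from U4 to U8 (paths whose first edge points into U4):
  P1: U4 <- U6 <- U7 -> U9 <- U2 -> U8
  P2: U4 <- U6 -> U9 <- U2 -> U8
  P3: U4 <- U6 -> U8
Condition 1 (no descendant of U4 in the set): holds — descendants of U4 are {U8}; none are in {U6}.
Condition 2 (every backdoor path blocked by {U6}):
  P1: blocked at chain node U6 ∈ conditioning set.
  P2: blocked at fork node U6 ∈ conditioning set.
  P3: blocked at fork node U6 ∈ conditioning set.
{U6} satisfies the backdoor criterion.

Yes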